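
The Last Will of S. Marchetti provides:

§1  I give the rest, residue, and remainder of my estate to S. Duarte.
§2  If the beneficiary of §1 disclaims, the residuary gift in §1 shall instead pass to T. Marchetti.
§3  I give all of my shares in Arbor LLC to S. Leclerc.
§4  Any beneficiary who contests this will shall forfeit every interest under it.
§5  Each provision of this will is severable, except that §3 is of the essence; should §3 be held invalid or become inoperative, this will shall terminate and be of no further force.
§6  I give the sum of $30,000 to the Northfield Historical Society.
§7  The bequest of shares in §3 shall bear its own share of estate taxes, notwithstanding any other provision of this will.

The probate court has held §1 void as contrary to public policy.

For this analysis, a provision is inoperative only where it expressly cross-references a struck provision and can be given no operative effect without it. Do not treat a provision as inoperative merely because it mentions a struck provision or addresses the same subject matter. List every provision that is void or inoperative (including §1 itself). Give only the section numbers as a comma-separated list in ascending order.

1, 2

§1 is struck. The only function of §2 is the alternative disposition for §1, so it cannot stand once §1 is removed. §5 makes §3 an essential term, but §3 is unaffected, so the severability proviso in §5 preserves the remaining provisions. That leaves §3, §4, §5, §6, and §7 in effect.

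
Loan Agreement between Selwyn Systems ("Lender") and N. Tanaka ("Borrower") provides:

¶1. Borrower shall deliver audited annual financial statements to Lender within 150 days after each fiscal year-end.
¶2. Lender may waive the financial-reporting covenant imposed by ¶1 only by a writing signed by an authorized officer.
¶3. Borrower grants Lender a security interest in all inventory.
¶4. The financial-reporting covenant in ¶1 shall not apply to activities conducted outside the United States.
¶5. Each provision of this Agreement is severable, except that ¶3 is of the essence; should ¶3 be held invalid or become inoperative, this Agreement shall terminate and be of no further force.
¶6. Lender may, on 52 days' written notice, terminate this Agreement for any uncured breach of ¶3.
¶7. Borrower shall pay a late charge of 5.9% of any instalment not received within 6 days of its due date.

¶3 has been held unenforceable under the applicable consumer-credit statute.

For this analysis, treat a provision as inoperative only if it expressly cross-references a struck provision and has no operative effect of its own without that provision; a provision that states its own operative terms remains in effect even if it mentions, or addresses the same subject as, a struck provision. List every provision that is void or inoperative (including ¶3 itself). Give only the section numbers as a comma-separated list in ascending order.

1, 2, 3, 4, 5, 6, 7

¶3 is struck. The only function of ¶6 is the termination right for breach of ¶3, so it cannot stand once ¶3 is removed. ¶5 makes ¶3 an essential term, and ¶3 is the provision held invalid; under ¶5, the entire Agreement is therefore void. No provision of the Agreement survives.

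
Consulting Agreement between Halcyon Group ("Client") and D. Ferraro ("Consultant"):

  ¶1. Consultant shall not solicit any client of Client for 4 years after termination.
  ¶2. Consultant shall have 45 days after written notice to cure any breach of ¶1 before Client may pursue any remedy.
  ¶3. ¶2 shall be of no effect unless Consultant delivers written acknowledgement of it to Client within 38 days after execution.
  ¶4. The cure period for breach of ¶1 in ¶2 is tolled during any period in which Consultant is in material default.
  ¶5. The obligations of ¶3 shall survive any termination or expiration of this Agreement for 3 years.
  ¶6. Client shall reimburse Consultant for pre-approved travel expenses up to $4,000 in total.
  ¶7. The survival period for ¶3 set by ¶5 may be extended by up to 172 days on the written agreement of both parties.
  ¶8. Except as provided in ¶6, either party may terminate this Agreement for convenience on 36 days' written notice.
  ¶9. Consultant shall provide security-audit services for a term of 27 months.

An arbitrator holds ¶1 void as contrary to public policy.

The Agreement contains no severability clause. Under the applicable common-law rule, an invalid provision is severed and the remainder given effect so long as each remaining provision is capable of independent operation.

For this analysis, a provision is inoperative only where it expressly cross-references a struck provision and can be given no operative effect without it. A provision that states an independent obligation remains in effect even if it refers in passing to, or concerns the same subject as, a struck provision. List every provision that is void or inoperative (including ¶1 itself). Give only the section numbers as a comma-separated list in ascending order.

1, 2, 3, 4, 5, 7

¶1 is struck. ¶2 merely fixes the cure period for breach of ¶1; with ¶1 gone it has nothing to operate on and falls away. ¶3 operates only by reference to ¶2, so it falls with ¶2. The whole of ¶4 is the tolling of the cure period for breach of ¶1, defined by reference to ¶2, so ¶4 cannot stand once ¶2 is removed. ¶5 merely fixes the survival period for ¶3; with ¶3 gone it has nothing to operate on and falls away. ¶7 operates only by reference to ¶5, so it falls with ¶5. Under the stated default rule, only provisions that cannot operate independently fall away; the rest are enforced. That leaves ¶6, ¶8, and ¶9 in effect.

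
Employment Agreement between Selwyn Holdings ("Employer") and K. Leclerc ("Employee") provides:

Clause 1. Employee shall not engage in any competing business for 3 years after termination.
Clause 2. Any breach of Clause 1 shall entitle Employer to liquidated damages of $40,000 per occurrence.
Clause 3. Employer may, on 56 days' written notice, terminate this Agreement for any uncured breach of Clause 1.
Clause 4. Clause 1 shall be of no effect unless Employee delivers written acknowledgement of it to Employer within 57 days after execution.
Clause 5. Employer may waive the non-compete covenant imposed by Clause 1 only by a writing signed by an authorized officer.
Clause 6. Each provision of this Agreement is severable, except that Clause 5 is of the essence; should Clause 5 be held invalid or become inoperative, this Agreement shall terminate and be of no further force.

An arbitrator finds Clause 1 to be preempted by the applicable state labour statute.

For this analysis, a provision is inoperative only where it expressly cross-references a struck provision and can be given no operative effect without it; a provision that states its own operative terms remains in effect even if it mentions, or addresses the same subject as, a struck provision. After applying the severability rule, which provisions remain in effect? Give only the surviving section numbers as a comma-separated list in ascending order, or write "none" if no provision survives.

none

Clause 1 is struck. Clause 2 does nothing except set the liquidated-damages amount by reference to Clause 1; with Clause 1 gone it has no independent effect and is inoperative. Clause 3 has no operative effect of its own apart from Clause 1 and is therefore inoperative. The only function of Clause 4 is the acknowledgement condition for Clause 1, so it cannot stand once Clause 1 is removed. Clause 5 merely fixes the waiver condition for Clause 1; with Clause 1 gone it has nothing to operate on and falls away. Clause 6 makes Clause 5 an essential term, and Clause 5 has been rendered inoperative by the cascade; under Clause 6, the entire Agreement is therefore void. No provision of the Agreement survives.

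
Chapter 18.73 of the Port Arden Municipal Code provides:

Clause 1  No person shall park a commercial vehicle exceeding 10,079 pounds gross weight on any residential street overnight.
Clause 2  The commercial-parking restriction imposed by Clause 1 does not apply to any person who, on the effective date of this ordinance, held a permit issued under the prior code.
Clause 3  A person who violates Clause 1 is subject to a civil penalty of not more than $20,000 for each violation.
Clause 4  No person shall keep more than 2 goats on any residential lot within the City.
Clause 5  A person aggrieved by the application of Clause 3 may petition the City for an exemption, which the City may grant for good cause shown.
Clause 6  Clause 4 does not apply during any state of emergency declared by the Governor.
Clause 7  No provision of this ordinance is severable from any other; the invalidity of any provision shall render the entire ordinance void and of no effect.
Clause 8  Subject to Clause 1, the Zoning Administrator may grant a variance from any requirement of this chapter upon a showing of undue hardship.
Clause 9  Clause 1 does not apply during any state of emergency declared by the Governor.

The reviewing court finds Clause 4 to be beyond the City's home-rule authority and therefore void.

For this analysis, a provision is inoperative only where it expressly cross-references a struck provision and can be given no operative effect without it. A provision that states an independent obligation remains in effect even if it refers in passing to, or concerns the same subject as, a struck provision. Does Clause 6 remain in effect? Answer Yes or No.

Clause 4 is struck. The only function of Clause 6 is the emergency suspension of Clause 4, so it cannot stand once Clause 4 is removed. Clause 7 provides that the ordinance is not severable, so the invalidity of any one provision voids the entire ordinance. No provision of the ordinance survives. Clause 6 is among the inoperative provisions, so the answer is no.

No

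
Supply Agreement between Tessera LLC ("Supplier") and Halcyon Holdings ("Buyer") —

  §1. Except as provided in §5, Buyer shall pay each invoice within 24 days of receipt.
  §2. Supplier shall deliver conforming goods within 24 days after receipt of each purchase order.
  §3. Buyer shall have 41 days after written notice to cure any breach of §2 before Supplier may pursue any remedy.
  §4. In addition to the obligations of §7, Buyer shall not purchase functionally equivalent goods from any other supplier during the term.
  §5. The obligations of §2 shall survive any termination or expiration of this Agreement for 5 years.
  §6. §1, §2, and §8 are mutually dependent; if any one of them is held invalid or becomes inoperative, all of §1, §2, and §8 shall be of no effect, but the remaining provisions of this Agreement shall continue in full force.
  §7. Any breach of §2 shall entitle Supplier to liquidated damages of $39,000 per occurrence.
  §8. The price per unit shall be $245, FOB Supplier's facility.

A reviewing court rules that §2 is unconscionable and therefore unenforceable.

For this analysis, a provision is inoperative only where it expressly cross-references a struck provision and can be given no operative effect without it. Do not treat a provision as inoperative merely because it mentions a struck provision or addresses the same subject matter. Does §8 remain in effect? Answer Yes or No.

No

§2 is struck. The only function of §3 is the cure period for breach of §2, so it cannot stand once §2 is removed. §5 merely fixes the survival period for §2; with §2 gone it has nothing to operate on and falls away. §7 does nothing except set the liquidated-damages amount by reference to §2; with §2 gone it has no independent effect and is inoperative. Although §4 refers to §7, its operative terms do not depend on §7, so it remains in effect. §6 declares §1, §2, and §8 mutually dependent; since one of them has fallen, all of them are of no effect. That brings down §1 and §8 as well. The remainder continues in force under §6. The provisions still in force are §4 and §6. §8 is among the inoperative provisions, so the answer is no.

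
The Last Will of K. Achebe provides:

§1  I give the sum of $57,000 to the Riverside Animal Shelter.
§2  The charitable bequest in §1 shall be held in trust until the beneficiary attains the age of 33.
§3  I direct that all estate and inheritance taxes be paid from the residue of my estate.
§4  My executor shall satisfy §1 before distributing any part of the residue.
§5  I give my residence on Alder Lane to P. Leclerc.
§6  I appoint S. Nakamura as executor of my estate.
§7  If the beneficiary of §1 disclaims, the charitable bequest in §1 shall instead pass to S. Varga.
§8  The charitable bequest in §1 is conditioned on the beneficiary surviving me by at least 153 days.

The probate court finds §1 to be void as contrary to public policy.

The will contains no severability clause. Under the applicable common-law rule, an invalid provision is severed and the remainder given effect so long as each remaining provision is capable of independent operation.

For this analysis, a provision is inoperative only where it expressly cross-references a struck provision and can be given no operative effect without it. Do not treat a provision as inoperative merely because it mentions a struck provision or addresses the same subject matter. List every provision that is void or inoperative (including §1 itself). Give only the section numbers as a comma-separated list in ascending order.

1, 2, 4, 7, 8

§1 is struck. §2 merely fixes the trust for §1; with §1 gone it has nothing to operate on and falls away. §4 has no operative effect of its own apart from §1 and is therefore inoperative. §7 merely fixes the alternative disposition for §1; with §1 gone it has nothing to operate on and falls away. §8 has no operative effect of its own apart from §1 and is therefore inoperative. With no severability clause, the stated default rule severs what cannot stand and enforces each remaining provision that can operate on its own. The provisions still in force are §3, §5, and §6.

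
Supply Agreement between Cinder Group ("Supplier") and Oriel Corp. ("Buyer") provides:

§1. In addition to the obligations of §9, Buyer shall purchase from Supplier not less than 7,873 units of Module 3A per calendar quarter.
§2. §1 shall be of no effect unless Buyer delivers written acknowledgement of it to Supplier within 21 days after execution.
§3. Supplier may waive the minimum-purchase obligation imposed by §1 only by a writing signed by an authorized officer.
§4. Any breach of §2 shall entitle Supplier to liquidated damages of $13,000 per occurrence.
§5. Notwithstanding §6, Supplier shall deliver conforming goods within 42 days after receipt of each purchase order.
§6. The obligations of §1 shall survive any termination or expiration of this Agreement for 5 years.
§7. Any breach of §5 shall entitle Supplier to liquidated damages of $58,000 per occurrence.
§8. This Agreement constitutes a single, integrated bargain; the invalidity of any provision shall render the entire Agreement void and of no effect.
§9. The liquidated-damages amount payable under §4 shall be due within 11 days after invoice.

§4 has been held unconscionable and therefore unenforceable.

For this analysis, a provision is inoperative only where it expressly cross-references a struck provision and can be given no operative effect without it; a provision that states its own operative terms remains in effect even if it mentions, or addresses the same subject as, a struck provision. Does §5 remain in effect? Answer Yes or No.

§4 is struck. §9 does nothing except set the payment deadline for the liquidated-damages amount by reference to §4; with §4 gone it has no independent effect and is inoperative. §8 provides that the Agreement is not severable, so the invalidity of any one provision voids the entire Agreement. No provision of the Agreement survives. §5 is among the inoperative provisions, so the answer is no.

No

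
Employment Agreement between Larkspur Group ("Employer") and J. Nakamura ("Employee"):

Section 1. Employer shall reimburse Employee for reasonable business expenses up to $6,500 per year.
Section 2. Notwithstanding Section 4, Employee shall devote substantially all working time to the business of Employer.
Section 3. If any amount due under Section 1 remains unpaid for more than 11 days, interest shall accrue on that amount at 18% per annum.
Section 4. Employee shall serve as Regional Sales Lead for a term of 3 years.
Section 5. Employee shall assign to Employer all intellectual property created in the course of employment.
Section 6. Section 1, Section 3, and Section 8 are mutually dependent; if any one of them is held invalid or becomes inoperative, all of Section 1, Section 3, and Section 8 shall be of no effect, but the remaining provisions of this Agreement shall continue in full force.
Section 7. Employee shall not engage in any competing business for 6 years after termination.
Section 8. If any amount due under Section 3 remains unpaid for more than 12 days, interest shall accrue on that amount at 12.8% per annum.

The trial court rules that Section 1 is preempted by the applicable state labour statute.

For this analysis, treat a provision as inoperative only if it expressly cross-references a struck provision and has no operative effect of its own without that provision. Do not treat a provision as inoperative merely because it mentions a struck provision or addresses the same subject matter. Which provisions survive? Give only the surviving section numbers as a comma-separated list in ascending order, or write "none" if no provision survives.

Section 1 is struck. Section 3 does nothing except set the default interest on the expense-reimbursement cap by reference to Section 1; with Section 1 gone it has no independent effect and is inoperative. Section 8 does nothing except set the default interest on the default interest on the expense-reimbursement cap by reference to Section 3; with Section 3 gone it has no independent effect and is inoperative. Section 6 declares Section 1, Section 3, and Section 8 mutually dependent; since one of them has fallen, all of them are of no effect. The remainder continues in force under Section 6. That leaves Section 2, Section 4, Section 5, Section 6, and Section 7 in effect.

2, 4, 5, 6, 7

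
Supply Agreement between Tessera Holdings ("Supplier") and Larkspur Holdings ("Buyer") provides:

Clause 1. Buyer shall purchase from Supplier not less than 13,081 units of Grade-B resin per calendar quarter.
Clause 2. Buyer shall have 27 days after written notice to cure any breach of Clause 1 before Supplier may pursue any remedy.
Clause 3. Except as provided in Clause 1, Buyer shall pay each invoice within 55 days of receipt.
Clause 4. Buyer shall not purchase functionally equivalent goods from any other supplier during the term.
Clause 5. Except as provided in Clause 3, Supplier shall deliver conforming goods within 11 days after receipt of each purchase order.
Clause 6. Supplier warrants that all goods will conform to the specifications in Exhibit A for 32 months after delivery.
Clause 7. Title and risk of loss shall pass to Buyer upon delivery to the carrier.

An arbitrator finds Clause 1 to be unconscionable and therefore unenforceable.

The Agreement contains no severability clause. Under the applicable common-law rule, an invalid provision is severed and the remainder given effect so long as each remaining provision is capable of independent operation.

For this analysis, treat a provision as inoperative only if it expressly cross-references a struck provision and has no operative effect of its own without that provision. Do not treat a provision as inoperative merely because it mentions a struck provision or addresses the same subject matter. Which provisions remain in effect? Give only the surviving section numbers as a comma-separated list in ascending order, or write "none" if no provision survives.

3, 4, 5, 6, 7

Clause 1 is struck. The only function of Clause 2 is the cure period for breach of Clause 1, so it cannot stand once Clause 1 is removed. Although Clause 3 refers to Clause 1, its operative terms do not depend on Clause 1, so it remains in effect. With no severability clause, the stated default rule severs what cannot stand and enforces each remaining provision that can operate on its own. That leaves Clause 3, Clause 4, Clause 5, Clause 6, and Clause 7 in effect.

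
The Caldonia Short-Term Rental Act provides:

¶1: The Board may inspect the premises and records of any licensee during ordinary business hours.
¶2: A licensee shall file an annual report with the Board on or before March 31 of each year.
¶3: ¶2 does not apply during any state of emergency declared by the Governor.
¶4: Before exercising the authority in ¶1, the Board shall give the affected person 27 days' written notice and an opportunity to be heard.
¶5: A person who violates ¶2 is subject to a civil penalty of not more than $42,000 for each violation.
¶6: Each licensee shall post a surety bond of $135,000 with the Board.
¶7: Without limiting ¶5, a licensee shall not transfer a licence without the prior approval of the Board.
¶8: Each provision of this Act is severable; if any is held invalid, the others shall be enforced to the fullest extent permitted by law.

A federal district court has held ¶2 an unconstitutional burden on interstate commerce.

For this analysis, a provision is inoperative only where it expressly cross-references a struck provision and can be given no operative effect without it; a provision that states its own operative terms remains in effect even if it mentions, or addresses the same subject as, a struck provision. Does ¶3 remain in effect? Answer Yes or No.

¶2 is struck. ¶3 has no operative effect of its own apart from ¶2 and is therefore inoperative. ¶5 operates only by reference to ¶2, so it falls with ¶2. Although ¶7 refers to ¶5, its operative terms do not depend on ¶5, so it remains in effect. Under the severability clause in ¶8, the remaining provisions continue in force. ¶1, ¶4, ¶6, ¶7, and ¶8 remain in effect. ¶3 is among the inoperative provisions, so the answer is no.

No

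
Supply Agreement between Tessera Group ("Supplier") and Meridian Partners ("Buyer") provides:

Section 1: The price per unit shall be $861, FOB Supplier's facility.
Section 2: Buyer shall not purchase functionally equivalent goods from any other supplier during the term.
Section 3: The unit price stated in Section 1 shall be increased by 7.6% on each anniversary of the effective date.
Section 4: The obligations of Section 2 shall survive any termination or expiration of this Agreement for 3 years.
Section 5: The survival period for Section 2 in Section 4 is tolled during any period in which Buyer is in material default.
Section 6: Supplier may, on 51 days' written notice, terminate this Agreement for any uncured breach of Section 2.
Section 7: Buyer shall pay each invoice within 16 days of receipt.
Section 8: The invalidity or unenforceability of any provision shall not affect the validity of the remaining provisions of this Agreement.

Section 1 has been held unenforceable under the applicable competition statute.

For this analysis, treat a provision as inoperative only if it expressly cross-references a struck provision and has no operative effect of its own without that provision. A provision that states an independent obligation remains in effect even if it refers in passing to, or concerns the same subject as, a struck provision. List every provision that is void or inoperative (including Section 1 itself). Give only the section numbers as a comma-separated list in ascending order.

Section 1 is struck. Section 3 does nothing except set the escalation of the unit price by reference to Section 1; with Section 1 gone it has no independent effect and is inoperative. Under the severability clause in Section 8, the remaining provisions continue in force. Section 2, Section 4, Section 5, Section 6, Section 7, and Section 8 remain in effect.

1, 3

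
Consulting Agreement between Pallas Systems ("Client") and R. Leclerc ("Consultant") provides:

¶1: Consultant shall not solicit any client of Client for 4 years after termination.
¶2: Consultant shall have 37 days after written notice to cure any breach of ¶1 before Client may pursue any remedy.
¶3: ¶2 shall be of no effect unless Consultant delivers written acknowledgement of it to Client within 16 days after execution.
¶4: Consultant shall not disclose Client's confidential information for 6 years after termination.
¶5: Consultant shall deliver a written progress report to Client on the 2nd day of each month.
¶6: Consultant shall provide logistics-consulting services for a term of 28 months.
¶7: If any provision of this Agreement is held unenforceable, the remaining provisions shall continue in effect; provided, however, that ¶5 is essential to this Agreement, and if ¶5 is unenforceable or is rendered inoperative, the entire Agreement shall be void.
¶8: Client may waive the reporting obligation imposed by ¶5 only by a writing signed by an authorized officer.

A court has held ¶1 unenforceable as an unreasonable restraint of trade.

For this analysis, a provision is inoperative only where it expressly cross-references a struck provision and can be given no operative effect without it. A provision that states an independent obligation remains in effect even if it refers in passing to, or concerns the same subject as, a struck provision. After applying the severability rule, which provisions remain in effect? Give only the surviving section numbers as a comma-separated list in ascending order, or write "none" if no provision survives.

¶1 is struck. ¶2 operates only by reference to ¶1, so it falls with ¶1. ¶3 has no operative effect of its own apart from ¶2 and is therefore inoperative. ¶7 makes ¶5 an essential term, but ¶5 is unaffected, so the severability proviso in ¶7 preserves the remaining provisions. ¶4, ¶5, ¶6, ¶7, and ¶8 remain in effect.

4, 5, 6, 7, 8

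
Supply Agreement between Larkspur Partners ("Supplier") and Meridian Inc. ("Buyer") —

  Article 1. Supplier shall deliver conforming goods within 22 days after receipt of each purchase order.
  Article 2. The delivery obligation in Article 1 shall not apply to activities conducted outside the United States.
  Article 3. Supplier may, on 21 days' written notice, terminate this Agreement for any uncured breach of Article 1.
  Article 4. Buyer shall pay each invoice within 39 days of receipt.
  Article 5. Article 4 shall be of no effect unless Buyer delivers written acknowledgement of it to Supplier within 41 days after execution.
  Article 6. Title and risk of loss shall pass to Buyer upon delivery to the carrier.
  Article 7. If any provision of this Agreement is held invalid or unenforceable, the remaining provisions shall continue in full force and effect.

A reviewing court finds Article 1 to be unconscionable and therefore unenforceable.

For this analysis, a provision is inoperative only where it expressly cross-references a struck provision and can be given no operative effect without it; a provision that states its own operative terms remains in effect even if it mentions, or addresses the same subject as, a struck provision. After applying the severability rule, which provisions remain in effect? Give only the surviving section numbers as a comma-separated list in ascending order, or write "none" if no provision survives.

4, 5, 6, 7

Article 1 is struck. Article 2 operates only by reference to Article 1, so it falls with Article 1. Article 3 has no operative effect of its own apart from Article 1 and is therefore inoperative. Article 7 is a severability clause and preserves every provision that can still be given independent effect. Article 4, Article 5, Article 6, and Article 7 remain in effect.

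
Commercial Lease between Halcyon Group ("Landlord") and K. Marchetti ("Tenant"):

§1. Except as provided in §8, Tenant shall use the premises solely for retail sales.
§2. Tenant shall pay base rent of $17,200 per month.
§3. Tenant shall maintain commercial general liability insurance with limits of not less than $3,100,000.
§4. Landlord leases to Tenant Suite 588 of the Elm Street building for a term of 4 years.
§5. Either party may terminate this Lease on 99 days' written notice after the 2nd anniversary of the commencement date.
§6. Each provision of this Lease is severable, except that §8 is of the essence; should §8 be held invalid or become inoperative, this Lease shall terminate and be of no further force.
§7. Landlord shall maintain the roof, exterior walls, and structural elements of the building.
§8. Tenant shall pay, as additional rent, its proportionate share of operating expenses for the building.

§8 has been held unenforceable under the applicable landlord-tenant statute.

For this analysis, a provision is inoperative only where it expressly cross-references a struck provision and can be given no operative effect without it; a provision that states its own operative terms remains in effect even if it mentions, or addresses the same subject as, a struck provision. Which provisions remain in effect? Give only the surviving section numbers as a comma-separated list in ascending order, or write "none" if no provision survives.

§8 is struck. Nothing else in the Lease is defined by reference to §8. §6 makes §8 an essential term, and §8 is the provision held invalid; under §6, the entire Lease is therefore void. No provision of the Lease survives.

none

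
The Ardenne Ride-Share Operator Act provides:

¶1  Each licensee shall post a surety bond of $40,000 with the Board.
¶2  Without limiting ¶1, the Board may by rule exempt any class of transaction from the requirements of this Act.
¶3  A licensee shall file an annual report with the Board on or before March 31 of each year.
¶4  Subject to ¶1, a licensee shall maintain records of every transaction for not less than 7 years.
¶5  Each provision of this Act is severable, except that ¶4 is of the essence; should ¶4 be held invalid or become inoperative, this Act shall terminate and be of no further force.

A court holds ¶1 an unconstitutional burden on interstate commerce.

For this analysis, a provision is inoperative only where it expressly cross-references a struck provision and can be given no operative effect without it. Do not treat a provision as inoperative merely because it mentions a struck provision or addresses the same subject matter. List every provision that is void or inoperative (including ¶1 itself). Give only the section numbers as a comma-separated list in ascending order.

1

¶1 is struck. ¶2 mentions ¶1 but its own obligation stands independently of ¶1, so ¶2 is not affected. Although ¶4 refers to ¶1, its operative terms do not depend on ¶1, so it remains in effect. No other provision's operative terms depend on ¶1. ¶5 makes ¶4 an essential term, but ¶4 is unaffected, so the severability proviso in ¶5 preserves the remaining provisions. That leaves ¶2, ¶3, ¶4, and ¶5 in effect.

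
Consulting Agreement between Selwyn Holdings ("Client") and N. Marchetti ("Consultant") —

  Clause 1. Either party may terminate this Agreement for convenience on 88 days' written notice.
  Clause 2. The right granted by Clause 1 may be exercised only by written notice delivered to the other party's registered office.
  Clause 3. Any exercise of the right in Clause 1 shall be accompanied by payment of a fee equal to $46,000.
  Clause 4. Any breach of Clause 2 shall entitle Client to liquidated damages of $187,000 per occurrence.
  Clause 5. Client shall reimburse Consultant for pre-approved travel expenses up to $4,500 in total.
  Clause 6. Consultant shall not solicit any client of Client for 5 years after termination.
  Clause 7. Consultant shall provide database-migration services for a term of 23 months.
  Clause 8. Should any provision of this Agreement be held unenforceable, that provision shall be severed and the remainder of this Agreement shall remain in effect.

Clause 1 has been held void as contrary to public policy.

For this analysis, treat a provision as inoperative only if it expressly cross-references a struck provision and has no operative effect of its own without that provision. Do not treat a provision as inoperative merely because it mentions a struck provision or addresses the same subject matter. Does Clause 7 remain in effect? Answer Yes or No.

Clause 1 is struck. The only function of Clause 2 is the notice requirement for Clause 1, so it cannot stand once Clause 1 is removed. Clause 3 merely fixes the exercise fee for Clause 1; with Clause 1 gone it has nothing to operate on and falls away. Clause 4 operates only by reference to Clause 2, so it falls with Clause 2. Under the severability clause in Clause 8, the remaining provisions continue in force. Clause 5, Clause 6, Clause 7, and Clause 8 remain in effect. Clause 7 is among the surviving provisions, so the answer is yes.

Yes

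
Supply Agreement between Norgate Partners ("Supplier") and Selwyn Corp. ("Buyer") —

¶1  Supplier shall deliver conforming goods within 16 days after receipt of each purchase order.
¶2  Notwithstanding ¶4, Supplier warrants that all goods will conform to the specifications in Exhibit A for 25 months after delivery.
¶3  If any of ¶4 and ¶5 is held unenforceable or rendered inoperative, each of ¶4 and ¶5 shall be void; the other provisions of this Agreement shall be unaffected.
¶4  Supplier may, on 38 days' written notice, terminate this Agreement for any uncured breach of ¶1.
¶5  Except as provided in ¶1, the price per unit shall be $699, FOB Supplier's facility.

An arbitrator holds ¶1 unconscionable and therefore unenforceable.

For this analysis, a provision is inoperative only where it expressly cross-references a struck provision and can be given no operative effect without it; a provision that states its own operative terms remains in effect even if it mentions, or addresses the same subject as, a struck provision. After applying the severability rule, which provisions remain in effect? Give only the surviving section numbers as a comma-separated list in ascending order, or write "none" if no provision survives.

2, 3

¶1 is struck. ¶4 merely fixes the termination right for breach of ¶1; with ¶1 gone it has nothing to operate on and falls away. Although ¶2 refers to ¶4, its operative terms do not depend on ¶4, so it remains in effect. ¶3 declares ¶4 and ¶5 mutually dependent; since one of them has fallen, all of them are of no effect. That brings down ¶5 as well. The remainder continues in force under ¶3. The provisions still in force are ¶2 and ¶3.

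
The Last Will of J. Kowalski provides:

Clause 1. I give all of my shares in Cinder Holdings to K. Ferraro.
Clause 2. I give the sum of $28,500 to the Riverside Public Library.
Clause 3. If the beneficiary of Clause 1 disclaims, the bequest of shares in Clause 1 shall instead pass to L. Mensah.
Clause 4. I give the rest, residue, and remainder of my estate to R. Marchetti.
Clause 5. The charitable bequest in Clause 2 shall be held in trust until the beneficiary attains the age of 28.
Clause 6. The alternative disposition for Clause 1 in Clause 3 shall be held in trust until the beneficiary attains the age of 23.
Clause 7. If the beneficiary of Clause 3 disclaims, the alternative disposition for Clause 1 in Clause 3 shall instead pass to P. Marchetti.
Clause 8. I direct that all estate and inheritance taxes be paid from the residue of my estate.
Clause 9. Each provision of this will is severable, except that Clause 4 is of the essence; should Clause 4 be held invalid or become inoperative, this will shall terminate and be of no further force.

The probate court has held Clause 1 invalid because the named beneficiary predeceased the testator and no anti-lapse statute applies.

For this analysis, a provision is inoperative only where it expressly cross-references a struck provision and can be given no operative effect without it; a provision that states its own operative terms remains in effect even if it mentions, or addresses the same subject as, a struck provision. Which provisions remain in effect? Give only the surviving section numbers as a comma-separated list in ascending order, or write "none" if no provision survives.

2, 4, 5, 8, 9

Clause 1 is struck. The only function of Clause 3 is the alternative disposition for Clause 1, so it cannot stand once Clause 1 is removed. Clause 6 operates only by reference to Clause 3, so it falls with Clause 3. Clause 7 operates only by reference to Clause 3, so it falls with Clause 3. Clause 9 makes Clause 4 an essential term, but Clause 4 is unaffected, so the severability proviso in Clause 9 preserves the remaining provisions. That leaves Clause 2, Clause 4, Clause 5, Clause 8, and Clause 9 in effect.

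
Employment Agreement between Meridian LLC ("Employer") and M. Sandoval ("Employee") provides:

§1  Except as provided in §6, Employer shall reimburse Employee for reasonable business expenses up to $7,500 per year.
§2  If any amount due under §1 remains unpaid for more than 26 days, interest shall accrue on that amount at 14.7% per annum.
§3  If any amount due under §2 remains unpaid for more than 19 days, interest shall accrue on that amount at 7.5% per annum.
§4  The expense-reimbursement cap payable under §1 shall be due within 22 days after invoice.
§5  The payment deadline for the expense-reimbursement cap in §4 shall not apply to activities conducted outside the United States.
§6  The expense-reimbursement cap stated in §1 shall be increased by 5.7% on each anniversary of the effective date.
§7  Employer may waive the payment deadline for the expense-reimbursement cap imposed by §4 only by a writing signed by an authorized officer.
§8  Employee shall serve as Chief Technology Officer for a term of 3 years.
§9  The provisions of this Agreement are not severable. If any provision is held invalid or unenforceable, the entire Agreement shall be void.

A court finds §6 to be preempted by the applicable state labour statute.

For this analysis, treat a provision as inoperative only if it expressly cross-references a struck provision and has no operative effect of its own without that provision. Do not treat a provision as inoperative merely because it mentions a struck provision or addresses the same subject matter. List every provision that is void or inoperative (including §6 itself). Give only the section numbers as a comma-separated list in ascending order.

§6 is struck. Nothing else in the Agreement is defined by reference to §6. §9 provides that the Agreement is not severable, so the invalidity of any one provision voids the entire Agreement. No provision of the Agreement survives.

1, 2, 3, 4, 5, 6, 7, 8, 9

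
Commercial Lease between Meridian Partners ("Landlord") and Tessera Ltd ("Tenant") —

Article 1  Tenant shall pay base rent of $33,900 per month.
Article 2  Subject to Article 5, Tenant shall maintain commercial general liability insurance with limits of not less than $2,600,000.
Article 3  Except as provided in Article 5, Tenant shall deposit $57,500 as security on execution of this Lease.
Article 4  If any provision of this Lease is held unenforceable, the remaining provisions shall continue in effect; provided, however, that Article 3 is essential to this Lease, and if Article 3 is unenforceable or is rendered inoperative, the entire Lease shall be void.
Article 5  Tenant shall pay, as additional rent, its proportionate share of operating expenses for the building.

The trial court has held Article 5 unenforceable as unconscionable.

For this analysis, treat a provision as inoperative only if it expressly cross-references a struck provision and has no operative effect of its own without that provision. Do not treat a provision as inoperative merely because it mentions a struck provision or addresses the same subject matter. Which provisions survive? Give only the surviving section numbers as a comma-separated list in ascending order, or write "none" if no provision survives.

Article 5 is struck. Article 3 mentions Article 5 but its own obligation stands independently of Article 5, so Article 3 is not affected. Article 2 mentions Article 5 but its own obligation stands independently of Article 5, so Article 2 is not affected. Nothing else in the Lease is defined by reference to Article 5. Article 4 makes Article 3 an essential term, but Article 3 is unaffected, so the severability proviso in Article 4 preserves the remaining provisions. That leaves Article 1, Article 2, Article 3, and Article 4 in effect.

1, 2, 3, 4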